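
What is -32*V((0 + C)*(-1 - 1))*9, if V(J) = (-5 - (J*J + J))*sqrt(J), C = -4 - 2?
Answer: 92736*sqrt(3) ≈ 1.6062e+5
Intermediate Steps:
C = -6
V(J) = sqrt(J)*(-5 - J - J**2) (V(J) = (-5 - (J**2 + J))*sqrt(J) = (-5 - (J + J**2))*sqrt(J) = (-5 + (-J - J**2))*sqrt(J) = (-5 - J - J**2)*sqrt(J) = sqrt(J)*(-5 - J - J**2))
-32*V((0 + C)*(-1 - 1))*9 = -32*sqrt((0 - 6)*(-1 - 1))*(-5 - (0 - 6)*(-1 - 1) - ((0 - 6)*(-1 - 1))**2)*9 = -32*sqrt(-6*(-2))*(-5 - (-6)*(-2) - (-6*(-2))**2)*9 = -32*sqrt(12)*(-5 - 1*12 - 1*12**2)*9 = -32*2*sqrt(3)*(-5 - 12 - 1*144)*9 = -32*2*sqrt(3)*(-5 - 12 - 144)*9 = -32*2*sqrt(3)*(-161)*9 = -(-10304)*sqrt(3)*9 = (10304*sqrt(3))*9 = 92736*sqrt(3)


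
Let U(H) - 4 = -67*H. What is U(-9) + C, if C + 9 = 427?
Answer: 1025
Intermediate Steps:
U(H) = 4 - 67*H
C = 418 (C = -9 + 427 = 418)
U(-9) + C = (4 - 67*(-9)) + 418 = (4 + 603) + 418 = 607 + 418 = 1025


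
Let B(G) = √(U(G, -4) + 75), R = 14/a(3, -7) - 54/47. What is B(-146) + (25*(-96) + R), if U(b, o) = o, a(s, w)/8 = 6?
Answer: -2708167/1128 + √71 ≈ -2392.4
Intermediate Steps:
a(s, w) = 48 (a(s, w) = 8*6 = 48)
R = -967/1128 (R = 14/48 - 54/47 = 14*(1/48) - 54*1/47 = 7/24 - 54/47 = -967/1128 ≈ -0.85727)
B(G) = √71 (B(G) = √(-4 + 75) = √71)
B(-146) + (25*(-96) + R) = √71 + (25*(-96) - 967/1128) = √71 + (-2400 - 967/1128) = √71 - 2708167/1128 = -2708167/1128 + √71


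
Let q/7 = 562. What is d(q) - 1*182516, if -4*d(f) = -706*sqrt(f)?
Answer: -182516 + 353*sqrt(3934)/2 ≈ -1.7145e+5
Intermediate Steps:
q = 3934 (q = 7*562 = 3934)
d(f) = 353*sqrt(f)/2 (d(f) = -(-353)*sqrt(f)/2 = 353*sqrt(f)/2)
d(q) - 1*182516 = 353*sqrt(3934)/2 - 1*182516 = 353*sqrt(3934)/2 - 182516 = -182516 + 353*sqrt(3934)/2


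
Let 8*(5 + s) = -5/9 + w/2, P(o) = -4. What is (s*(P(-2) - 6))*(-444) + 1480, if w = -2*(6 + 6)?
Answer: -83065/3 ≈ -27688.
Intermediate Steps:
w = -24 (w = -2*12 = -24)
s = -473/72 (s = -5 + (-5/9 - 24/2)/8 = -5 + (-5*⅑ - 24*½)/8 = -5 + (-5/9 - 12)/8 = -5 + (⅛)*(-113/9) = -5 - 113/72 = -473/72 ≈ -6.5694)
(s*(P(-2) - 6))*(-444) + 1480 = -473*(-4 - 6)/72*(-444) + 1480 = -473/72*(-10)*(-444) + 1480 = (2365/36)*(-444) + 1480 = -87505/3 + 1480 = -83065/3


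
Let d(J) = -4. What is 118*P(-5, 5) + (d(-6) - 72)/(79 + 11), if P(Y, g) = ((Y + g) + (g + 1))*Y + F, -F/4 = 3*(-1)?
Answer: -95618/45 ≈ -2124.8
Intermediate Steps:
F = 12 (F = -12*(-1) = -4*(-3) = 12)
P(Y, g) = 12 + Y*(1 + Y + 2*g) (P(Y, g) = ((Y + g) + (g + 1))*Y + 12 = ((Y + g) + (1 + g))*Y + 12 = (1 + Y + 2*g)*Y + 12 = Y*(1 + Y + 2*g) + 12 = 12 + Y*(1 + Y + 2*g))
118*P(-5, 5) + (d(-6) - 72)/(79 + 11) = 118*(12 - 5 + (-5)² + 2*(-5)*5) + (-4 - 72)/(79 + 11) = 118*(12 - 5 + 25 - 50) - 76/90 = 118*(-18) - 76*1/90 = -2124 - 38/45 = -95618/45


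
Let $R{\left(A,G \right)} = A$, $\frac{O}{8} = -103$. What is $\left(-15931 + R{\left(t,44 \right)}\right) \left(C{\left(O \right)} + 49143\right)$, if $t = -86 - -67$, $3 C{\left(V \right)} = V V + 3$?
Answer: $- \frac{13181207600}{3} \approx -4.3937 \cdot 10^{9}$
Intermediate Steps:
$O = -824$ ($O = 8 \left(-103\right) = -824$)
$C{\left(V \right)} = 1 + \frac{V^{2}}{3}$ ($C{\left(V \right)} = \frac{V V + 3}{3} = \frac{V^{2} + 3}{3} = \frac{3 + V^{2}}{3} = 1 + \frac{V^{2}}{3}$)
$t = -19$ ($t = -86 + 67 = -19$)
$\left(-15931 + R{\left(t,44 \right)}\right) \left(C{\left(O \right)} + 49143\right) = \left(-15931 - 19\right) \left(\left(1 + \frac{\left(-824\right)^{2}}{3}\right) + 49143\right) = - 15950 \left(\left(1 + \frac{1}{3} \cdot 678976\right) + 49143\right) = - 15950 \left(\left(1 + \frac{678976}{3}\right) + 49143\right) = - 15950 \left(\frac{678979}{3} + 49143\right) = \left(-15950\right) \frac{826408}{3} = - \frac{13181207600}{3}$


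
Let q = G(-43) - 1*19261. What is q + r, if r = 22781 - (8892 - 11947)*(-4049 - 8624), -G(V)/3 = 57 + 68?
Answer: -38712870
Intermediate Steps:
G(V) = -375 (G(V) = -3*(57 + 68) = -3*125 = -375)
q = -19636 (q = -375 - 1*19261 = -375 - 19261 = -19636)
r = -38693234 (r = 22781 - (-3055)*(-12673) = 22781 - 1*38716015 = 22781 - 38716015 = -38693234)
q + r = -19636 - 38693234 = -38712870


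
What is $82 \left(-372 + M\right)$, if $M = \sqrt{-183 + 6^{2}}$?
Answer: $-30504 + 574 i \sqrt{3} \approx -30504.0 + 994.2 i$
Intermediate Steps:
$M = 7 i \sqrt{3}$ ($M = \sqrt{-183 + 36} = \sqrt{-147} = 7 i \sqrt{3} \approx 12.124 i$)
$82 \left(-372 + M\right) = 82 \left(-372 + 7 i \sqrt{3}\right) = -30504 + 574 i \sqrt{3}$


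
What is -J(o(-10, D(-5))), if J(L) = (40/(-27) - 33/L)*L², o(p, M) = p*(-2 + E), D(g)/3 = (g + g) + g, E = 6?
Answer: 28360/27 ≈ 1050.4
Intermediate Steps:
D(g) = 9*g (D(g) = 3*((g + g) + g) = 3*(2*g + g) = 3*(3*g) = 9*g)
o(p, M) = 4*p (o(p, M) = p*(-2 + 6) = p*4 = 4*p)
J(L) = L²*(-40/27 - 33/L) (J(L) = (40*(-1/27) - 33/L)*L² = (-40/27 - 33/L)*L² = L²*(-40/27 - 33/L))
-J(o(-10, D(-5))) = -(-1)*4*(-10)*(891 + 40*(4*(-10)))/27 = -(-1)*(-40)*(891 + 40*(-40))/27 = -(-1)*(-40)*(891 - 1600)/27 = -(-1)*(-40)*(-709)/27 = -1*(-28360/27) = 28360/27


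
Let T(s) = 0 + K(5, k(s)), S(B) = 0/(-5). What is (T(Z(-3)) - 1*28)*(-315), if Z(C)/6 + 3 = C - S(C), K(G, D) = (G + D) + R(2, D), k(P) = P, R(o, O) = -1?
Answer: 18900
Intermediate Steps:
S(B) = 0 (S(B) = 0*(-1/5) = 0)
K(G, D) = -1 + D + G (K(G, D) = (G + D) - 1 = (D + G) - 1 = -1 + D + G)
Z(C) = -18 + 6*C (Z(C) = -18 + 6*(C - 1*0) = -18 + 6*(C + 0) = -18 + 6*C)
T(s) = 4 + s (T(s) = 0 + (-1 + s + 5) = 0 + (4 + s) = 4 + s)
(T(Z(-3)) - 1*28)*(-315) = ((4 + (-18 + 6*(-3))) - 1*28)*(-315) = ((4 + (-18 - 18)) - 28)*(-315) = ((4 - 36) - 28)*(-315) = (-32 - 28)*(-315) = -60*(-315) = 18900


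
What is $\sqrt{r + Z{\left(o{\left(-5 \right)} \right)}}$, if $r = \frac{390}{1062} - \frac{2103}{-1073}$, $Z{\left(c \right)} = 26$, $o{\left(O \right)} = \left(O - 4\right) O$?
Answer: $\frac{\sqrt{1021760166162}}{189921} \approx 5.3223$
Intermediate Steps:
$o{\left(O \right)} = O \left(-4 + O\right)$ ($o{\left(O \right)} = \left(-4 + O\right) O = O \left(-4 + O\right)$)
$r = \frac{441976}{189921}$ ($r = 390 \cdot \frac{1}{1062} - - \frac{2103}{1073} = \frac{65}{177} + \frac{2103}{1073} = \frac{441976}{189921} \approx 2.3272$)
$\sqrt{r + Z{\left(o{\left(-5 \right)} \right)}} = \sqrt{\frac{441976}{189921} + 26} = \sqrt{\frac{5379922}{189921}} = \frac{\sqrt{1021760166162}}{189921}$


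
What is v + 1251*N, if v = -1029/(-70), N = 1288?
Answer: 16113027/10 ≈ 1.6113e+6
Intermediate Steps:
v = 147/10 (v = -1029*(-1/70) = 147/10 ≈ 14.700)
v + 1251*N = 147/10 + 1251*1288 = 147/10 + 1611288 = 16113027/10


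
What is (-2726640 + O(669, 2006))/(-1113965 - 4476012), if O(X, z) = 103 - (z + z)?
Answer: 2730549/5589977 ≈ 0.48847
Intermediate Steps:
O(X, z) = 103 - 2*z
(-2726640 + O(669, 2006))/(-1113965 - 4476012) = (-2726640 + (103 - 2*2006))/(-1113965 - 4476012) = (-2726640 + (103 - 4012))/(-5589977) = (-2726640 - 3909)*(-1/5589977) = -2730549*(-1/5589977) = 2730549/5589977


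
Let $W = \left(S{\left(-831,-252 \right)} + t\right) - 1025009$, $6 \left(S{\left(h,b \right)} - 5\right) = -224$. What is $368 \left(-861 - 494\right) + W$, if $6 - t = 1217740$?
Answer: $- \frac{8224246}{3} \approx -2.7414 \cdot 10^{6}$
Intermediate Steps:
$t = -1217734$ ($t = 6 - 1217740 = -1217734$)
$S{\left(h,b \right)} = - \frac{97}{3}$ ($S{\left(h,b \right)} = 5 + \frac{1}{6} \left(-224\right) = 5 - \frac{112}{3} = - \frac{97}{3}$)
$W = - \frac{6728326}{3}$ ($W = \left(- \frac{97}{3} - 1217734\right) - 1025009 = - \frac{3653299}{3} - 1025009 = - \frac{6728326}{3} \approx -2.2428 \cdot 10^{6}$)
$368 \left(-861 - 494\right) + W = 368 \left(-861 - 494\right) - \frac{6728326}{3} = 368 \left(-1355\right) - \frac{6728326}{3} = -498640 - \frac{6728326}{3} = - \frac{8224246}{3}$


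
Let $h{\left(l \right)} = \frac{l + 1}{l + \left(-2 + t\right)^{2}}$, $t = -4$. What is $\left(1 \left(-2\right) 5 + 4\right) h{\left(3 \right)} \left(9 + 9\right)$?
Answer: $- \frac{144}{13} \approx -11.077$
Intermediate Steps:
$h{\left(l \right)} = \frac{1 + l}{36 + l}$ ($h{\left(l \right)} = \frac{l + 1}{l + \left(-2 - 4\right)^{2}} = \frac{1 + l}{l + \left(-6\right)^{2}} = \frac{1 + l}{l + 36} = \frac{1 + l}{36 + l}$)
$\left(1 \left(-2\right) 5 + 4\right) h{\left(3 \right)} \left(9 + 9\right) = \left(1 \left(-2\right) 5 + 4\right) \frac{1 + 3}{36 + 3} \left(9 + 9\right) = \left(\left(-2\right) 5 + 4\right) \frac{1}{39} \cdot 4 \cdot 18 = \left(-10 + 4\right) \frac{1}{39} \cdot 4 \cdot 18 = \left(-6\right) \frac{4}{39} \cdot 18 = \left(- \frac{8}{13}\right) 18 = - \frac{144}{13}$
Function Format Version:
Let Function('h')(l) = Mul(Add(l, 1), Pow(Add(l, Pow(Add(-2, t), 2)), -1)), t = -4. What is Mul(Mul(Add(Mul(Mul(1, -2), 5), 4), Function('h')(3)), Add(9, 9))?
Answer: Rational(-144, 13) ≈ -11.077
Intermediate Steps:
Function('h')(l) = Mul(Pow(Add(36, l), -1), Add(1, l)) (Function('h')(l) = Mul(Add(l, 1), Pow(Add(l, Pow(Add(-2, -4), 2)), -1)) = Mul(Add(1, l), Pow(Add(l, Pow(-6, 2)), -1)) = Mul(Add(1, l), Pow(Add(l, 36), -1)) = Mul(Add(1, l), Pow(Add(36, l), -1)) = Mul(Pow(Add(36, l), -1), Add(1, l)))
Mul(Mul(Add(Mul(Mul(1, -2), 5), 4), Function('h')(3)), Add(9, 9)) = Mul(Mul(Add(Mul(Mul(1, -2), 5), 4), Mul(Pow(Add(36, 3), -1), Add(1, 3))), Add(9, 9)) = Mul(Mul(Add(Mul(-2, 5), 4), Mul(Pow(39, -1), 4)), 18) = Mul(Mul(Add(-10, 4), Mul(Rational(1, 39), 4)), 18) = Mul(Mul(-6, Rational(4, 39)), 18) = Mul(Rational(-8, 13), 18) = Rational(-144, 13)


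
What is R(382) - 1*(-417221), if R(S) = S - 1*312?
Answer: 417291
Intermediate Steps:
R(S) = -312 + S (R(S) = S - 312 = -312 + S)
R(382) - 1*(-417221) = (-312 + 382) - 1*(-417221) = 70 + 417221 = 417291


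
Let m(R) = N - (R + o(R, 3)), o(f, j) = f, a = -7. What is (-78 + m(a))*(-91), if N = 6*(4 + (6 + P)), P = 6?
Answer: -2912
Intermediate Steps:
N = 96 (N = 6*(4 + (6 + 6)) = 6*(4 + 12) = 6*16 = 96)
m(R) = 96 - 2*R (m(R) = 96 - (R + R) = 96 - 2*R)
(-78 + m(a))*(-91) = (-78 + (96 - 2*(-7)))*(-91) = (-78 + (96 + 14))*(-91) = (-78 + 110)*(-91) = 32*(-91) = -2912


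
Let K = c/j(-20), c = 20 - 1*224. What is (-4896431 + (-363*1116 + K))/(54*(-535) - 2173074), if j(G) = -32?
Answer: 42412261/17615712 ≈ 2.4076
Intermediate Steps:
c = -204 (c = 20 - 224 = -204)
K = 51/8 (K = -204/(-32) = -204*(-1/32) = 51/8 ≈ 6.3750)
(-4896431 + (-363*1116 + K))/(54*(-535) - 2173074) = (-4896431 + (-363*1116 + 51/8))/(54*(-535) - 2173074) = (-4896431 + (-405108 + 51/8))/(-28890 - 2173074) = (-4896431 - 3240813/8)/(-2201964) = -42412261/8*(-1/2201964) = 42412261/17615712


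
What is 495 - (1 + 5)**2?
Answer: 459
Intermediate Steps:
495 - (1 + 5)**2 = 495 - 1*6**2 = 495 - 1*36 = 495 - 36 = 459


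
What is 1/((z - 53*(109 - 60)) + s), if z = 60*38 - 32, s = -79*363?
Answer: -1/29026 ≈ -3.4452e-5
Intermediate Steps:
s = -28677
z = 2248 (z = 2280 - 32 = 2248)
1/((z - 53*(109 - 60)) + s) = 1/((2248 - 53*(109 - 60)) - 28677) = 1/((2248 - 53*49) - 28677) = 1/((2248 - 1*2597) - 28677) = 1/((2248 - 2597) - 28677) = 1/(-349 - 28677) = 1/(-29026) = -1/29026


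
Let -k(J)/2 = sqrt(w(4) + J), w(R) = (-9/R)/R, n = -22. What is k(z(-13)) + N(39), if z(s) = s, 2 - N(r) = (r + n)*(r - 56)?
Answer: 291 - I*sqrt(217)/2 ≈ 291.0 - 7.3655*I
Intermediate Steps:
N(r) = 2 - (-56 + r)*(-22 + r) (N(r) = 2 - (r - 22)*(r - 56) = 2 - (-22 + r)*(-56 + r) = 2 - (-56 + r)*(-22 + r))
w(R) = -9/R**2
k(J) = -2*sqrt(-9/16 + J) (k(J) = -2*sqrt(-9/4**2 + J) = -2*sqrt(-9*1/16 + J) = -2*sqrt(-9/16 + J))
k(z(-13)) + N(39) = -sqrt(-9 + 16*(-13))/2 + (-1230 - 1*39**2 + 78*39) = -sqrt(-9 - 208)/2 + (-1230 - 1*1521 + 3042) = -I*sqrt(217)/2 + (-1230 - 1521 + 3042) = -I*sqrt(217)/2 + 291 = 291 - I*sqrt(217)/2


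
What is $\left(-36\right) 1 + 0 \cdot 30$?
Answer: $-36$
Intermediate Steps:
$\left(-36\right) 1 + 0 \cdot 30 = -36 + 0 = -36$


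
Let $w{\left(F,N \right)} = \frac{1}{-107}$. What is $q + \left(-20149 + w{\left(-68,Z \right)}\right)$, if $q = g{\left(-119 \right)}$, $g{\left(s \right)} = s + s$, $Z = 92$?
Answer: $- \frac{2181410}{107} \approx -20387.0$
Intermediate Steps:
$g{\left(s \right)} = 2 s$
$w{\left(F,N \right)} = - \frac{1}{107}$
$q = -238$ ($q = 2 \left(-119\right) = -238$)
$q + \left(-20149 + w{\left(-68,Z \right)}\right) = -238 - \frac{2155944}{107} = - \frac{2181410}{107}$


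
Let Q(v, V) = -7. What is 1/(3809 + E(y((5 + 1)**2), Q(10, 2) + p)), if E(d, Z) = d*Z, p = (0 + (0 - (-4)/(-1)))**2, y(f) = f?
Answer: 1/4133 ≈ 0.00024196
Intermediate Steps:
p = 16 (p = (0 + (0 - (-4)*(-1)))**2 = (0 + (0 - 1*4))**2 = (0 + (0 - 4))**2 = (0 - 4)**2 = (-4)**2 = 16)
E(d, Z) = Z*d
1/(3809 + E(y((5 + 1)**2), Q(10, 2) + p)) = 1/(3809 + (-7 + 16)*(5 + 1)**2) = 1/(3809 + 9*6**2) = 1/(3809 + 9*36) = 1/(3809 + 324) = 1/4133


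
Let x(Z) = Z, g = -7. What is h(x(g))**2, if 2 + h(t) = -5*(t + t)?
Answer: 4624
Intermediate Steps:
h(t) = -2 - 10*t (h(t) = -2 - 5*(t + t) = -2 - 10*t)
h(x(g))**2 = (-2 - 10*(-7))**2 = (-2 + 70)**2 = 68**2 = 4624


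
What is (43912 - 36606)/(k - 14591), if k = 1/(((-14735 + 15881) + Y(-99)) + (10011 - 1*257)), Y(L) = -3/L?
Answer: -101075981/201861433 ≈ -0.50072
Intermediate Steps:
k = 33/359701 (k = 1/(((-14735 + 15881) - 3/(-99)) + (10011 - 1*257)) = 1/((1146 - 3*(-1/99)) + (10011 - 257)) = 1/((1146 + 1/33) + 9754) = 1/(37819/33 + 9754) = 1/(359701/33) = 33/359701 ≈ 9.1743e-5)
(43912 - 36606)/(k - 14591) = (43912 - 36606)/(33/359701 - 14591) = 7306/(-5248397258/359701) = 7306*(-359701/5248397258) = -101075981/201861433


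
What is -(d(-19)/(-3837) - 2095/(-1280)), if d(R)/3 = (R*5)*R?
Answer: -73821/327424 ≈ -0.22546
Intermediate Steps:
d(R) = 15*R² (d(R) = 3*((R*5)*R) = 3*((5*R)*R) = 3*(5*R²) = 15*R²)
-(d(-19)/(-3837) - 2095/(-1280)) = -((15*(-19)²)/(-3837) - 2095/(-1280)) = -((15*361)*(-1/3837) - 2095*(-1/1280)) = -(5415*(-1/3837) + 419/256) = -(-1805/1279 + 419/256) = -1*73821/327424 = -73821/327424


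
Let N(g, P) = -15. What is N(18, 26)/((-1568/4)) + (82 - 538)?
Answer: -178737/392 ≈ -455.96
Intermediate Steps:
N(18, 26)/((-1568/4)) + (82 - 538) = -15/((-1568/4)) + (82 - 538) = -15/((-1568*¼)) - 456 = -15/(-392) - 456 = -15*(-1/392) - 456 = 15/392 - 456 = -178737/392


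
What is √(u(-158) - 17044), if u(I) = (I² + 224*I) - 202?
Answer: I*√27674 ≈ 166.35*I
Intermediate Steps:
u(I) = -202 + I² + 224*I
√(u(-158) - 17044) = √((-202 + (-158)² + 224*(-158)) - 17044) = √((-202 + 24964 - 35392) - 17044) = √(-10630 - 17044) = √(-27674) = I*√27674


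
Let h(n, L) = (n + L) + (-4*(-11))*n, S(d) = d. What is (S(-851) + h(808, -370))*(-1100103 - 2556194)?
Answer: -128478620283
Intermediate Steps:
h(n, L) = L + 45*n (h(n, L) = (L + n) + 44*n = L + 45*n)
(S(-851) + h(808, -370))*(-1100103 - 2556194) = (-851 + (-370 + 45*808))*(-1100103 - 2556194) = (-851 + (-370 + 36360))*(-3656297) = (-851 + 35990)*(-3656297) = 35139*(-3656297) = -128478620283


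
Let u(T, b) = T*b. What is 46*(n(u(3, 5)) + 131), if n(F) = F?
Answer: 6716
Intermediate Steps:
46*(n(u(3, 5)) + 131) = 46*(3*5 + 131) = 46*(15 + 131) = 46*146 = 6716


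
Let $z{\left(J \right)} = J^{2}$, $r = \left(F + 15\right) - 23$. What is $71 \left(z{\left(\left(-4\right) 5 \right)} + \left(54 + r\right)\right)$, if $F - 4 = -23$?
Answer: $30317$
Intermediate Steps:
$F = -19$ ($F = 4 - 23 = -19$)
$r = -27$ ($r = \left(-19 + 15\right) - 23 = -4 - 23 = -27$)
$71 \left(z{\left(\left(-4\right) 5 \right)} + \left(54 + r\right)\right) = 71 \left(\left(\left(-4\right) 5\right)^{2} + \left(54 - 27\right)\right) = 71 \left(\left(-20\right)^{2} + 27\right) = 71 \left(400 + 27\right) = 71 \cdot 427 = 30317$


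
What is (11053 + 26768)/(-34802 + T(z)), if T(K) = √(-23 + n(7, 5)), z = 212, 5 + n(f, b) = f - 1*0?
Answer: -1316246442/1211179225 - 37821*I*√21/1211179225 ≈ -1.0867 - 0.0001431*I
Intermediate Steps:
n(f, b) = -5 + f (n(f, b) = -5 + (f - 1*0) = -5 + (f + 0) = -5 + f)
T(K) = I*√21 (T(K) = √(-23 + (-5 + 7)) = √(-23 + 2) = √(-21) = I*√21)
(11053 + 26768)/(-34802 + T(z)) = (11053 + 26768)/(-34802 + I*√21) = 37821/(-34802 + I*√21)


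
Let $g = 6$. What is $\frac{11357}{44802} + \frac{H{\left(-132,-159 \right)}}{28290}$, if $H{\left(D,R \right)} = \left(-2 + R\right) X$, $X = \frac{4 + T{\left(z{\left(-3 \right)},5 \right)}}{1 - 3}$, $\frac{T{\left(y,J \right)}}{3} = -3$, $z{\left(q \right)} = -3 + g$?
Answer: $\frac{879005}{3673764} \approx 0.23927$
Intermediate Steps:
$z{\left(q \right)} = 3$ ($z{\left(q \right)} = -3 + 6 = 3$)
$T{\left(y,J \right)} = -9$ ($T{\left(y,J \right)} = 3 \left(-3\right) = -9$)
$X = \frac{5}{2}$ ($X = \frac{4 - 9}{1 - 3} = - \frac{5}{-2} = \left(-5\right) \left(- \frac{1}{2}\right) = \frac{5}{2} \approx 2.5$)
$H{\left(D,R \right)} = -5 + \frac{5 R}{2}$ ($H{\left(D,R \right)} = \left(-2 + R\right) \frac{5}{2} = -5 + \frac{5 R}{2}$)
$\frac{11357}{44802} + \frac{H{\left(-132,-159 \right)}}{28290} = \frac{11357}{44802} + \frac{-5 + \frac{5}{2} \left(-159\right)}{28290} = 11357 \cdot \frac{1}{44802} + \left(-5 - \frac{795}{2}\right) \frac{1}{28290} = \frac{11357}{44802} - \frac{7}{492} = \frac{879005}{3673764}$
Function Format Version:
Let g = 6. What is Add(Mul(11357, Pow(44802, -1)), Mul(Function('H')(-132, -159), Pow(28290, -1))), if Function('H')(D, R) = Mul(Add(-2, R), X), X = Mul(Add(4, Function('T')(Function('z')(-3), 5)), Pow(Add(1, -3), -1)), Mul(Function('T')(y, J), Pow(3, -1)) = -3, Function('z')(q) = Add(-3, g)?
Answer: Rational(879005, 3673764) ≈ 0.23927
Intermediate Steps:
Function('z')(q) = 3 (Function('z')(q) = Add(-3, 6) = 3)
Function('T')(y, J) = -9 (Function('T')(y, J) = Mul(3, -3) = -9)
X = Rational(5, 2) (X = Mul(Add(4, -9), Pow(Add(1, -3), -1)) = Mul(-5, Pow(-2, -1)) = Mul(-5, Rational(-1, 2)) = Rational(5, 2) ≈ 2.5000)
Function('H')(D, R) = Add(-5, Mul(Rational(5, 2), R)) (Function('H')(D, R) = Mul(Add(-2, R), Rational(5, 2)) = Add(-5, Mul(Rational(5, 2), R)))
Add(Mul(11357, Pow(44802, -1)), Mul(Function('H')(-132, -159), Pow(28290, -1))) = Add(Mul(11357, Pow(44802, -1)), Mul(Add(-5, Mul(Rational(5, 2), -159)), Pow(28290, -1))) = Add(Mul(11357, Rational(1, 44802)), Mul(Add(-5, Rational(-795, 2)), Rational(1, 28290))) = Add(Rational(11357, 44802), Mul(Rational(-805, 2), Rational(1, 28290))) = Add(Rational(11357, 44802), Rational(-7, 492)) = Rational(879005, 3673764)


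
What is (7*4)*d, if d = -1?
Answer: -28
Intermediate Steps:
(7*4)*d = (7*4)*(-1) = 28*(-1) = -28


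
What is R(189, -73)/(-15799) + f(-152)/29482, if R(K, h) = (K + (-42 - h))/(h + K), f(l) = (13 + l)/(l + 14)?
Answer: -160082611/1864076044236 ≈ -8.5878e-5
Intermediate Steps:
f(l) = (13 + l)/(14 + l)
R(K, h) = (-42 + K - h)/(K + h)
R(189, -73)/(-15799) + f(-152)/29482 = ((-42 + 189 - 1*(-73))/(189 - 73))/(-15799) + ((13 - 152)/(14 - 152))/29482 = ((-42 + 189 + 73)/116)*(-1/15799) + (-139/(-138))*(1/29482) = ((1/116)*220)*(-1/15799) - 1/138*(-139)*(1/29482) = (55/29)*(-1/15799) + (139/138)*(1/29482) = -55/458171 + 139/4068516 = -160082611/1864076044236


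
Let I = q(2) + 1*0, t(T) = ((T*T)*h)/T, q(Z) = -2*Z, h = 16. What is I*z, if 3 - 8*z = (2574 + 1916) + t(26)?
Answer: 4903/2 ≈ 2451.5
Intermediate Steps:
t(T) = 16*T (t(T) = ((T*T)*16)/T = (T²*16)/T = (16*T²)/T = 16*T)
I = -4 (I = -2*2 + 1*0 = -4 + 0 = -4)
z = -4903/8 (z = 3/8 - ((2574 + 1916) + 16*26)/8 = 3/8 - (4490 + 416)/8 = 3/8 - ⅛*4906 = 3/8 - 2453/4 = -4903/8 ≈ -612.88)
I*z = -4*(-4903/8) = 4903/2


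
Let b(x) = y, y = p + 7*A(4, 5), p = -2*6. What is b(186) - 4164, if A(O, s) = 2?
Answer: -4162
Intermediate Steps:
p = -12
y = 2 (y = -12 + 7*2 = -12 + 14 = 2)
b(x) = 2
b(186) - 4164 = 2 - 4164 = -4162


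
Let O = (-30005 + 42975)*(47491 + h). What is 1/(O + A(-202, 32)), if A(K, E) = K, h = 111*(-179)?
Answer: 1/358257138 ≈ 2.7913e-9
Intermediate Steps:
h = -19869
O = 358257340 (O = (-30005 + 42975)*(47491 - 19869) = 12970*27622 = 358257340)
1/(O + A(-202, 32)) = 1/(358257340 - 202) = 1/358257138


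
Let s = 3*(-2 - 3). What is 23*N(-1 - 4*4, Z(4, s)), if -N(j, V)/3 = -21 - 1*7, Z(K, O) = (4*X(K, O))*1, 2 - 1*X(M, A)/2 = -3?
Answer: 1932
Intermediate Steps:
X(M, A) = 10 (X(M, A) = 4 - 2*(-3) = 4 + 6 = 10)
s = -15 (s = 3*(-5) = -15)
Z(K, O) = 40 (Z(K, O) = (4*10)*1 = 40*1 = 40)
N(j, V) = 84 (N(j, V) = -3*(-21 - 1*7) = -3*(-21 - 7) = -3*(-28) = 84)
23*N(-1 - 4*4, Z(4, s)) = 23*84 = 1932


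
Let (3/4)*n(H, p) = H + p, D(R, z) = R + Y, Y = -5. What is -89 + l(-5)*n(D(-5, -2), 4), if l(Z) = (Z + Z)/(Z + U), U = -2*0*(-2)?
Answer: -105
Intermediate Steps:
U = 0 (U = 0*(-2) = 0)
D(R, z) = -5 + R (D(R, z) = R - 5 = -5 + R)
n(H, p) = 4*H/3 + 4*p/3 (n(H, p) = 4*(H + p)/3 = 4*H/3 + 4*p/3)
l(Z) = 2 (l(Z) = (Z + Z)/(Z + 0) = (2*Z)/Z = 2)
-89 + l(-5)*n(D(-5, -2), 4) = -89 + 2*(4*(-5 - 5)/3 + (4/3)*4) = -89 + 2*((4/3)*(-10) + 16/3) = -89 + 2*(-40/3 + 16/3) = -89 + 2*(-8) = -89 - 16 = -105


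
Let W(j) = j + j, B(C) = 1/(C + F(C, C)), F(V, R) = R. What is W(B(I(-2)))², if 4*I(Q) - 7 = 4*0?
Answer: 16/49 ≈ 0.32653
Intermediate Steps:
I(Q) = 7/4 (I(Q) = 7/4 + (4*0)/4 = 7/4 + (¼)*0 = 7/4 + 0 = 7/4)
B(C) = 1/(2*C) (B(C) = 1/(C + C) = 1/(2*C))
W(j) = 2*j
W(B(I(-2)))² = (2*(1/(2*(7/4))))² = (2*((½)*(4/7)))² = (2*(2/7))² = (4/7)² = 16/49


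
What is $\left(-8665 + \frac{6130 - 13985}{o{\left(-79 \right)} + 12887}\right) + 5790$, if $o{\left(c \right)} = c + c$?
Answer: $- \frac{36603730}{12729} \approx -2875.6$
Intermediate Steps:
$o{\left(c \right)} = 2 c$
$\left(-8665 + \frac{6130 - 13985}{o{\left(-79 \right)} + 12887}\right) + 5790 = \left(-8665 + \frac{6130 - 13985}{2 \left(-79\right) + 12887}\right) + 5790 = \left(-8665 - \frac{7855}{-158 + 12887}\right) + 5790 = \left(-8665 - \frac{7855}{12729}\right) + 5790 = - \frac{110304640}{12729} + 5790 = - \frac{36603730}{12729}$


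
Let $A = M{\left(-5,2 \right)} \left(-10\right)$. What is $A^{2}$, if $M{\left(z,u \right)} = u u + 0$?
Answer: $1600$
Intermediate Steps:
$M{\left(z,u \right)} = u^{2}$ ($M{\left(z,u \right)} = u^{2} + 0 = u^{2}$)
$A = -40$ ($A = 2^{2} \left(-10\right) = 4 \left(-10\right) = -40$)
$A^{2} = \left(-40\right)^{2} = 1600$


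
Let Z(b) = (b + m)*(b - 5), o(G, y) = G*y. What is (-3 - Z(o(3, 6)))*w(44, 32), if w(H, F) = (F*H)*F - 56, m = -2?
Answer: -9495000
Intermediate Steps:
w(H, F) = -56 + H*F**2 (w(H, F) = H*F**2 - 56 = -56 + H*F**2)
Z(b) = (-5 + b)*(-2 + b) (Z(b) = (b - 2)*(b - 5) = (-2 + b)*(-5 + b) = (-5 + b)*(-2 + b))
(-3 - Z(o(3, 6)))*w(44, 32) = (-3 - (10 + (3*6)**2 - 21*6))*(-56 + 44*32**2) = (-3 - (10 + 18**2 - 7*18))*(-56 + 44*1024) = (-3 - (10 + 324 - 126))*(-56 + 45056) = (-3 - 1*208)*45000 = (-3 - 208)*45000 = -211*45000 = -9495000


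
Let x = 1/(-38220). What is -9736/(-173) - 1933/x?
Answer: 12781121716/173 ≈ 7.3879e+7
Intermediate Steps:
x = -1/38220 ≈ -2.6164e-5
-9736/(-173) - 1933/x = -9736/(-173) - 1933/(-1/38220) = -9736*(-1/173) - 1933*(-38220) = 9736/173 + 73879260 = 12781121716/173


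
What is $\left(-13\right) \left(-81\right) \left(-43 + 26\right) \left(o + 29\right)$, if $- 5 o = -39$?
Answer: $- \frac{3293784}{5} \approx -6.5876 \cdot 10^{5}$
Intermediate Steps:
$o = \frac{39}{5}$ ($o = \left(- \frac{1}{5}\right) \left(-39\right) = \frac{39}{5} \approx 7.8$)
$\left(-13\right) \left(-81\right) \left(-43 + 26\right) \left(o + 29\right) = \left(-13\right) \left(-81\right) \left(-43 + 26\right) \left(\frac{39}{5} + 29\right) = 1053 \left(\left(-17\right) \frac{184}{5}\right) = 1053 \left(- \frac{3128}{5}\right) = - \frac{3293784}{5}$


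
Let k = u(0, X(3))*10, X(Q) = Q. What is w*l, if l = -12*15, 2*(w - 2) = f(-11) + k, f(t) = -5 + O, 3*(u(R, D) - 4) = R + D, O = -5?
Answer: -3960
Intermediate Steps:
u(R, D) = 4 + D/3 + R/3 (u(R, D) = 4 + (R + D)/3 = 4 + (D + R)/3 = 4 + (D/3 + R/3) = 4 + D/3 + R/3)
k = 50 (k = (4 + (⅓)*3 + (⅓)*0)*10 = (4 + 1 + 0)*10 = 5*10 = 50)
f(t) = -10 (f(t) = -5 - 5 = -10)
w = 22 (w = 2 + (-10 + 50)/2 = 2 + (½)*40 = 2 + 20 = 22)
l = -180
w*l = 22*(-180) = -3960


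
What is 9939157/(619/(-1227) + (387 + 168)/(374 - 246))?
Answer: 1561004241792/601753 ≈ 2.5941e+6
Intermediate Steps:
9939157/(619/(-1227) + (387 + 168)/(374 - 246)) = 9939157/(-1/1227*619 + 555/128) = 9939157/(-619/1227 + 555*(1/128)) = 9939157/(-619/1227 + 555/128) = 9939157/(601753/157056) = 9939157*(157056/601753) = 1561004241792/601753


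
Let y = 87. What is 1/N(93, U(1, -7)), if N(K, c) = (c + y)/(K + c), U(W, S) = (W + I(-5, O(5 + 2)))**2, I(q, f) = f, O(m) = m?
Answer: 157/151 ≈ 1.0397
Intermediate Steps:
U(W, S) = (7 + W)**2 (U(W, S) = (W + (5 + 2))**2 = (W + 7)**2 = (7 + W)**2)
N(K, c) = (87 + c)/(K + c) (N(K, c) = (c + 87)/(K + c) = (87 + c)/(K + c))
1/N(93, U(1, -7)) = 1/((87 + (7 + 1)**2)/(93 + (7 + 1)**2)) = 1/((87 + 8**2)/(93 + 8**2)) = 1/((87 + 64)/(93 + 64)) = 1/(151/157) = 157/151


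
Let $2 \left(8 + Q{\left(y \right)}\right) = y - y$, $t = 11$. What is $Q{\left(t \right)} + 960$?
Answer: $952$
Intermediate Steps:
$Q{\left(y \right)} = -8$ ($Q{\left(y \right)} = -8 + \frac{y - y}{2} = -8 + \frac{1}{2} \cdot 0 = -8 + 0 = -8$)
$Q{\left(t \right)} + 960 = -8 + 960 = 952$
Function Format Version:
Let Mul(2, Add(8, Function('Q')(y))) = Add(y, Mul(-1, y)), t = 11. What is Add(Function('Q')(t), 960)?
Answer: 952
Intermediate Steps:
Function('Q')(y) = -8 (Function('Q')(y) = Add(-8, Mul(Rational(1, 2), Add(y, Mul(-1, y)))) = Add(-8, Mul(Rational(1, 2), 0)) = Add(-8, 0) = -8)
Add(Function('Q')(t), 960) = Add(-8, 960) = 952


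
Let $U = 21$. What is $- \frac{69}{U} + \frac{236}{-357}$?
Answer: $- \frac{1409}{357} \approx -3.9468$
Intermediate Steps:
$- \frac{69}{U} + \frac{236}{-357} = - \frac{69}{21} + \frac{236}{-357} = \left(-69\right) \frac{1}{21} + 236 \left(- \frac{1}{357}\right) = - \frac{23}{7} - \frac{236}{357} = - \frac{1409}{357}$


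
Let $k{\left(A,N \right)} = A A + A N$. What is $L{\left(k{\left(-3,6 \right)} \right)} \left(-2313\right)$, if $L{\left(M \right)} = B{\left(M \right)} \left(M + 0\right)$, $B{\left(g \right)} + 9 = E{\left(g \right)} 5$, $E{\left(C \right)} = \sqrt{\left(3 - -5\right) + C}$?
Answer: $-187353 + 104085 i \approx -1.8735 \cdot 10^{5} + 1.0409 \cdot 10^{5} i$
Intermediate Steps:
$E{\left(C \right)} = \sqrt{8 + C}$ ($E{\left(C \right)} = \sqrt{\left(3 + 5\right) + C} = \sqrt{8 + C}$)
$k{\left(A,N \right)} = A^{2} + A N$
$B{\left(g \right)} = -9 + 5 \sqrt{8 + g}$ ($B{\left(g \right)} = -9 + \sqrt{8 + g} 5 = -9 + 5 \sqrt{8 + g}$)
$L{\left(M \right)} = M \left(-9 + 5 \sqrt{8 + M}\right)$ ($L{\left(M \right)} = \left(-9 + 5 \sqrt{8 + M}\right) \left(M + 0\right) = \left(-9 + 5 \sqrt{8 + M}\right) M = M \left(-9 + 5 \sqrt{8 + M}\right)$)
$L{\left(k{\left(-3,6 \right)} \right)} \left(-2313\right) = - 3 \left(-3 + 6\right) \left(-9 + 5 \sqrt{8 - 3 \left(-3 + 6\right)}\right) \left(-2313\right) = \left(-3\right) 3 \left(-9 + 5 \sqrt{8 - 9}\right) \left(-2313\right) = - 9 \left(-9 + 5 \sqrt{8 - 9}\right) \left(-2313\right) = - 9 \left(-9 + 5 \sqrt{-1}\right) \left(-2313\right) = - 9 \left(-9 + 5 i\right) \left(-2313\right) = \left(81 - 45 i\right) \left(-2313\right) = -187353 + 104085 i$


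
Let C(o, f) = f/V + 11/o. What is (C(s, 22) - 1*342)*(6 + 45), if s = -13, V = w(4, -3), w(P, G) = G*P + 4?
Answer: -916521/52 ≈ -17625.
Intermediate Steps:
w(P, G) = 4 + G*P
V = -8 (V = 4 - 3*4 = 4 - 12 = -8)
C(o, f) = 11/o - f/8 (C(o, f) = f/(-8) + 11/o = f*(-⅛) + 11/o = -f/8 + 11/o = 11/o - f/8)
(C(s, 22) - 1*342)*(6 + 45) = ((11/(-13) - ⅛*22) - 1*342)*(6 + 45) = ((11*(-1/13) - 11/4) - 342)*51 = ((-11/13 - 11/4) - 342)*51 = (-187/52 - 342)*51 = -17971/52*51 = -916521/52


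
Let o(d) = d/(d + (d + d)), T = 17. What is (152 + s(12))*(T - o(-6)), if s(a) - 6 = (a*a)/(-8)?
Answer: 7000/3 ≈ 2333.3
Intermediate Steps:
o(d) = 1/3 (o(d) = d/(d + 2*d) = d/((3*d)) = d*(1/(3*d)) = 1/3)
s(a) = 6 - a**2/8 (s(a) = 6 + (a*a)/(-8) = 6 + a**2*(-1/8) = 6 - a**2/8)
(152 + s(12))*(T - o(-6)) = (152 + (6 - 1/8*12**2))*(17 - 1*1/3) = (152 + (6 - 1/8*144))*(17 - 1/3) = (152 + (6 - 18))*(50/3) = (152 - 12)*(50/3) = 140*(50/3) = 7000/3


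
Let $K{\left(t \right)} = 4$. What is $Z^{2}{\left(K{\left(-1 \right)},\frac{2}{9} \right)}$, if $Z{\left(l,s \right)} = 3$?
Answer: $9$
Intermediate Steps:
$Z^{2}{\left(K{\left(-1 \right)},\frac{2}{9} \right)} = 3^{2} = 9$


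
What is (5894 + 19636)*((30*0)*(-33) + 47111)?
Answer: 1202743830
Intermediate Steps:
(5894 + 19636)*((30*0)*(-33) + 47111) = 25530*(0*(-33) + 47111) = 25530*(0 + 47111) = 25530*47111 = 1202743830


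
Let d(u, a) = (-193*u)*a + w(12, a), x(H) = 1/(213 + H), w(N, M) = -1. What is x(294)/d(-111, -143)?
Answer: -1/1553189430 ≈ -6.4384e-10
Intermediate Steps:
d(u, a) = -1 - 193*a*u (d(u, a) = (-193*u)*a - 1 = -193*a*u - 1 = -1 - 193*a*u)
x(294)/d(-111, -143) = 1/((213 + 294)*(-1 - 193*(-143)*(-111))) = 1/(507*(-1 - 3063489)) = (1/507)/(-3063490) = (1/507)*(-1/3063490) = -1/1553189430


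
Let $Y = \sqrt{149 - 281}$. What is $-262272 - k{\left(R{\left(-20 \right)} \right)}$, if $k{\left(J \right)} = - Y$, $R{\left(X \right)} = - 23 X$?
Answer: $-262272 + 2 i \sqrt{33} \approx -2.6227 \cdot 10^{5} + 11.489 i$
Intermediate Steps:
$Y = 2 i \sqrt{33}$ ($Y = \sqrt{-132} = 2 i \sqrt{33} \approx 11.489 i$)
$k{\left(J \right)} = - 2 i \sqrt{33}$
$-262272 - k{\left(R{\left(-20 \right)} \right)} = -262272 - - 2 i \sqrt{33} = -262272 + 2 i \sqrt{33}$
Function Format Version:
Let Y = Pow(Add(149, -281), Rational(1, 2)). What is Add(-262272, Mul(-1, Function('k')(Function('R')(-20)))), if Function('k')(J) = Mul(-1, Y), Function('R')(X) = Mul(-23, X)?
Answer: Add(-262272, Mul(2, I, Pow(33, Rational(1, 2)))) ≈ Add(-2.6227e+5, Mul(11.489, I))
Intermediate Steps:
Y = Mul(2, I, Pow(33, Rational(1, 2))) (Y = Pow(-132, Rational(1, 2)) = Mul(2, I, Pow(33, Rational(1, 2))) ≈ Mul(11.489, I))
Function('k')(J) = Mul(-2, I, Pow(33, Rational(1, 2))) (Function('k')(J) = Mul(-1, Mul(2, I, Pow(33, Rational(1, 2)))) = Mul(-2, I, Pow(33, Rational(1, 2))))
Add(-262272, Mul(-1, Function('k')(Function('R')(-20)))) = Add(-262272, Mul(-1, Mul(-2, I, Pow(33, Rational(1, 2))))) = Add(-262272, Mul(2, I, Pow(33, Rational(1, 2))))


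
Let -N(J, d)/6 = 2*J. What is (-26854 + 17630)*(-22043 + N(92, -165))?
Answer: 213507928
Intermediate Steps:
N(J, d) = -12*J
(-26854 + 17630)*(-22043 + N(92, -165)) = (-26854 + 17630)*(-22043 - 12*92) = -9224*(-22043 - 1104) = -9224*(-23147) = 213507928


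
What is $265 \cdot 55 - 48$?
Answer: $14527$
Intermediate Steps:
$265 \cdot 55 - 48 = 14575 - 48 = 14527$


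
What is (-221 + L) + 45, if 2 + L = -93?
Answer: -271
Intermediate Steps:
L = -95 (L = -2 - 93 = -95)
(-221 + L) + 45 = (-221 - 95) + 45 = -316 + 45 = -271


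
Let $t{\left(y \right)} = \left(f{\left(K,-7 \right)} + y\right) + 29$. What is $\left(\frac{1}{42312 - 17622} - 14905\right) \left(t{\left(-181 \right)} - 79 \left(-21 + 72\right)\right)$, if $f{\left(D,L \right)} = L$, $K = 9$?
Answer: $\frac{256867105402}{4115} \approx 6.2422 \cdot 10^{7}$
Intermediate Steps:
$t{\left(y \right)} = 22 + y$ ($t{\left(y \right)} = \left(-7 + y\right) + 29 = 22 + y$)
$\left(\frac{1}{42312 - 17622} - 14905\right) \left(t{\left(-181 \right)} - 79 \left(-21 + 72\right)\right) = \left(\frac{1}{42312 - 17622} - 14905\right) \left(\left(22 - 181\right) - 79 \left(-21 + 72\right)\right) = \left(\frac{1}{24690} - 14905\right) \left(-159 - 4029\right) = \left(- \frac{368004449}{24690}\right) \left(-4188\right) = \frac{256867105402}{4115}$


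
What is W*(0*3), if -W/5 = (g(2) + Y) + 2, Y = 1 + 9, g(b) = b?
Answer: 0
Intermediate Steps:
Y = 10
W = -70 (W = -5*((2 + 10) + 2) = -5*(12 + 2) = -5*14 = -70)
W*(0*3) = -0*3 = -70*0 = 0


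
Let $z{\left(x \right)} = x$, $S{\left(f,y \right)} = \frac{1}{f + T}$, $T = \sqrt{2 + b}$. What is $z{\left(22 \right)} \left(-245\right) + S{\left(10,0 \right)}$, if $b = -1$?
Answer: $- \frac{59289}{11} \approx -5389.9$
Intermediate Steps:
$T = 1$ ($T = \sqrt{2 - 1} = \sqrt{1} = 1$)
$S{\left(f,y \right)} = \frac{1}{1 + f}$ ($S{\left(f,y \right)} = \frac{1}{f + 1} = \frac{1}{1 + f}$)
$z{\left(22 \right)} \left(-245\right) + S{\left(10,0 \right)} = 22 \left(-245\right) + \frac{1}{1 + 10} = -5390 + \frac{1}{11} = - \frac{59289}{11}$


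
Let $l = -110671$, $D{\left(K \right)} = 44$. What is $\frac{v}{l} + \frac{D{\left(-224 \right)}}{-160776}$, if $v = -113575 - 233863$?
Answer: $\frac{1269427781}{404391834} \approx 3.1391$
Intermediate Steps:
$v = -347438$ ($v = -113575 - 233863 = -347438$)
$\frac{v}{l} + \frac{D{\left(-224 \right)}}{-160776} = - \frac{347438}{-110671} + \frac{44}{-160776} = \left(-347438\right) \left(- \frac{1}{110671}\right) + 44 \left(- \frac{1}{160776}\right) = \frac{347438}{110671} - \frac{1}{3654} = \frac{1269427781}{404391834}$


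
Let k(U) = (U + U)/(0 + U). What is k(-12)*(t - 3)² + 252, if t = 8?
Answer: 302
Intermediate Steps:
k(U) = 2 (k(U) = (2*U)/U = 2)
k(-12)*(t - 3)² + 252 = 2*(8 - 3)² + 252 = 2*5² + 252 = 2*25 + 252 = 50 + 252 = 302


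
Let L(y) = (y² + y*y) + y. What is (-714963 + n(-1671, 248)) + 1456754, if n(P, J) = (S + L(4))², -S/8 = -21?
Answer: 783407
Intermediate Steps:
S = 168 (S = -8*(-21) = 168)
L(y) = y + 2*y² (L(y) = (y² + y²) + y = 2*y² + y = y + 2*y²)
n(P, J) = 41616 (n(P, J) = (168 + 4*(1 + 2*4))² = (168 + 4*(1 + 8))² = (168 + 4*9)² = (168 + 36)² = 204² = 41616)
(-714963 + n(-1671, 248)) + 1456754 = (-714963 + 41616) + 1456754 = -673347 + 1456754 = 783407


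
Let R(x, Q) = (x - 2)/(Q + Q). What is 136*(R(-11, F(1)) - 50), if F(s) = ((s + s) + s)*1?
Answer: -21284/3 ≈ -7094.7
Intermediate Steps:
F(s) = 3*s (F(s) = (2*s + s)*1 = (3*s)*1 = 3*s)
R(x, Q) = (-2 + x)/(2*Q) (R(x, Q) = (-2 + x)/((2*Q)) = (-2 + x)*(1/(2*Q)) = (-2 + x)/(2*Q))
136*(R(-11, F(1)) - 50) = 136*((-2 - 11)/(2*((3*1))) - 50) = 136*((1/2)*(-13)/3 - 50) = 136*((1/2)*(1/3)*(-13) - 50) = 136*(-13/6 - 50) = 136*(-313/6) = -21284/3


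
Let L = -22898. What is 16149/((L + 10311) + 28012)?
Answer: 16149/15425 ≈ 1.0469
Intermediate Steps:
16149/((L + 10311) + 28012) = 16149/((-22898 + 10311) + 28012) = 16149/(-12587 + 28012) = 16149/15425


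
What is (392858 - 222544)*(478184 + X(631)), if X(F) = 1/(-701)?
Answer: 57090442102662/701 ≈ 8.1441e+10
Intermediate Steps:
X(F) = -1/701
(392858 - 222544)*(478184 + X(631)) = (392858 - 222544)*(478184 - 1/701) = 170314*(335206983/701) = 57090442102662/701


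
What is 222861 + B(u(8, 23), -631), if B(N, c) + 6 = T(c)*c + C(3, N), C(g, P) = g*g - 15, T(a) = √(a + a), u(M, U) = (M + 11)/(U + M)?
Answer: 222849 - 631*I*√1262 ≈ 2.2285e+5 - 22416.0*I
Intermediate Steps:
u(M, U) = (11 + M)/(M + U)
T(a) = √2*√a (T(a) = √(2*a) = √2*√a)
C(g, P) = -15 + g² (C(g, P) = g² - 15 = -15 + g²)
B(N, c) = -12 + √2*c^(3/2) (B(N, c) = -6 + ((√2*√c)*c + (-15 + 3²)) = -6 + (√2*c^(3/2) + (-15 + 9)) = -6 + (√2*c^(3/2) - 6) = -6 + (-6 + √2*c^(3/2)) = -12 + √2*c^(3/2))
222861 + B(u(8, 23), -631) = 222861 + (-12 + √2*(-631)^(3/2)) = 222861 + (-12 + √2*(-631*I*√631)) = 222861 + (-12 - 631*I*√1262) = 222849 - 631*I*√1262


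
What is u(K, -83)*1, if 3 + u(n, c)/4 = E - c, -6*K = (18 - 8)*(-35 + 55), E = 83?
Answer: 652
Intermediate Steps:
K = -100/3 (K = -(18 - 8)*(-35 + 55)/6 = -5*20/3 = -⅙*200 = -100/3 ≈ -33.333)
u(n, c) = 320 - 4*c (u(n, c) = -12 + 4*(83 - c) = -12 + (332 - 4*c) = 320 - 4*c)
u(K, -83)*1 = (320 - 4*(-83))*1 = (320 + 332)*1 = 652*1 = 652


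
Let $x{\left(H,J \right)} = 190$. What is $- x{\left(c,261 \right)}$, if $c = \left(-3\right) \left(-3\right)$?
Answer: $-190$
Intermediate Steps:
$c = 9$
$- x{\left(c,261 \right)} = \left(-1\right) 190 = -190$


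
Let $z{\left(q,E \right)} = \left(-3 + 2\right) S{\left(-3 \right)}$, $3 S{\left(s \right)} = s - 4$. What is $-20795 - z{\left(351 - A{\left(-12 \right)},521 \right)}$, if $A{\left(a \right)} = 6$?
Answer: $- \frac{62392}{3} \approx -20797.0$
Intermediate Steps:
$S{\left(s \right)} = - \frac{4}{3} + \frac{s}{3}$ ($S{\left(s \right)} = \frac{s - 4}{3} = \frac{-4 + s}{3} = - \frac{4}{3} + \frac{s}{3}$)
$z{\left(q,E \right)} = \frac{7}{3}$ ($z{\left(q,E \right)} = \left(-3 + 2\right) \left(- \frac{4}{3} + \frac{1}{3} \left(-3\right)\right) = - (- \frac{4}{3} - 1) = \left(-1\right) \left(- \frac{7}{3}\right) = \frac{7}{3}$)
$-20795 - z{\left(351 - A{\left(-12 \right)},521 \right)} = -20795 - \frac{7}{3} = - \frac{62392}{3}$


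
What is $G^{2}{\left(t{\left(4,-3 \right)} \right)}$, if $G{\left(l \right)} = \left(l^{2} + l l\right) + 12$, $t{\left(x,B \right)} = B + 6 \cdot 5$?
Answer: $2160900$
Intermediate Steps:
$t{\left(x,B \right)} = 30 + B$ ($t{\left(x,B \right)} = B + 30 = 30 + B$)
$G{\left(l \right)} = 12 + 2 l^{2}$ ($G{\left(l \right)} = \left(l^{2} + l^{2}\right) + 12 = 2 l^{2} + 12 = 12 + 2 l^{2}$)
$G^{2}{\left(t{\left(4,-3 \right)} \right)} = \left(12 + 2 \left(30 - 3\right)^{2}\right)^{2} = \left(12 + 2 \cdot 27^{2}\right)^{2} = \left(12 + 2 \cdot 729\right)^{2} = \left(12 + 1458\right)^{2} = 1470^{2} = 2160900$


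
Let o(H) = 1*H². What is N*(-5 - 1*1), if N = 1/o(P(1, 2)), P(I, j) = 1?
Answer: -6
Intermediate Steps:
o(H) = H²
N = 1 (N = 1/(1²) = 1/1 = 1)
N*(-5 - 1*1) = 1*(-5 - 1*1) = 1*(-5 - 1) = 1*(-6) = -6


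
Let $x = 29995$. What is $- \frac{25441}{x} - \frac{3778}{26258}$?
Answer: $- \frac{390675444}{393804355} \approx -0.99205$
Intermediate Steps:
$- \frac{25441}{x} - \frac{3778}{26258} = - \frac{25441}{29995} - \frac{3778}{26258} = \left(-25441\right) \frac{1}{29995} - \frac{1889}{13129} = - \frac{25441}{29995} - \frac{1889}{13129} = - \frac{390675444}{393804355}$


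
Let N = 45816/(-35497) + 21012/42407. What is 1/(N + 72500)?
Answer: 1505321279/109134595671352 ≈ 1.3793e-5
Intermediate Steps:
N = -1197056148/1505321279 (N = 45816*(-1/35497) + 21012*(1/42407) = -45816/35497 + 21012/42407 = -1197056148/1505321279 ≈ -0.79522)
1/(N + 72500) = 1/(-1197056148/1505321279 + 72500) = 1/(109134595671352/1505321279) = 1505321279/109134595671352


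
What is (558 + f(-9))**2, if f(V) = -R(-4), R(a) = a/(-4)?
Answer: 310249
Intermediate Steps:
R(a) = -a/4 (R(a) = a*(-1/4) = -a/4)
f(V) = -1 (f(V) = -(-1)*(-4)/4 = -1*1 = -1)
(558 + f(-9))**2 = (558 - 1)**2 = 557**2 = 310249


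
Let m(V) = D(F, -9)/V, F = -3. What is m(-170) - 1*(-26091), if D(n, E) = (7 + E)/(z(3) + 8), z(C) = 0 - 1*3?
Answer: 11088676/425 ≈ 26091.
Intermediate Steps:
z(C) = -3 (z(C) = 0 - 3 = -3)
D(n, E) = 7/5 + E/5 (D(n, E) = (7 + E)/(-3 + 8) = (7 + E)/5 = (7 + E)*(⅕) = 7/5 + E/5)
m(V) = -2/(5*V) (m(V) = (7/5 + (⅕)*(-9))/V = (7/5 - 9/5)/V = -2/(5*V))
m(-170) - 1*(-26091) = -⅖/(-170) - 1*(-26091) = -⅖*(-1/170) + 26091 = 1/425 + 26091 = 11088676/425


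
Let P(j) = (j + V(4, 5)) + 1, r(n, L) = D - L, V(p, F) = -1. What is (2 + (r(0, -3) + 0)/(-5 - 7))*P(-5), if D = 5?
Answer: -20/3 ≈ -6.6667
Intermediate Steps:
r(n, L) = 5 - L
P(j) = j (P(j) = (j - 1) + 1 = (-1 + j) + 1 = j)
(2 + (r(0, -3) + 0)/(-5 - 7))*P(-5) = (2 + ((5 - 1*(-3)) + 0)/(-5 - 7))*(-5) = (2 + ((5 + 3) + 0)/(-12))*(-5) = (2 + (8 + 0)*(-1/12))*(-5) = (2 + 8*(-1/12))*(-5) = (2 - ⅔)*(-5) = (4/3)*(-5) = -20/3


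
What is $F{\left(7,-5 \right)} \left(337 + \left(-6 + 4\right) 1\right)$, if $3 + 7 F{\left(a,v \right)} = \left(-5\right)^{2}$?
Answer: $\frac{7370}{7} \approx 1052.9$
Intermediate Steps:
$F{\left(a,v \right)} = \frac{22}{7}$ ($F{\left(a,v \right)} = - \frac{3}{7} + \frac{\left(-5\right)^{2}}{7} = - \frac{3}{7} + \frac{1}{7} \cdot 25 = - \frac{3}{7} + \frac{25}{7} = \frac{22}{7}$)
$F{\left(7,-5 \right)} \left(337 + \left(-6 + 4\right) 1\right) = \frac{22 \left(337 + \left(-6 + 4\right) 1\right)}{7} = \frac{22 \left(337 - 2\right)}{7} = \frac{22}{7} \cdot 335 = \frac{7370}{7}$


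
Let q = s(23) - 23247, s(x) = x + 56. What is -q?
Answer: 23168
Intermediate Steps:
s(x) = 56 + x
q = -23168 (q = (56 + 23) - 23247 = 79 - 23247 = -23168)
-q = -1*(-23168) = 23168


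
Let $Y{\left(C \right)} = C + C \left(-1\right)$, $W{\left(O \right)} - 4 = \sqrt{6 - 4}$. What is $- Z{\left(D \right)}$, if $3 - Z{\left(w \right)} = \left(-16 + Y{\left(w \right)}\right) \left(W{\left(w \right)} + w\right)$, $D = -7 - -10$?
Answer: $-115 - 16 \sqrt{2} \approx -137.63$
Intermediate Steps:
$W{\left(O \right)} = 4 + \sqrt{2}$ ($W{\left(O \right)} = 4 + \sqrt{6 - 4} = 4 + \sqrt{2}$)
$D = 3$ ($D = -7 + 10 = 3$)
$Y{\left(C \right)} = 0$ ($Y{\left(C \right)} = C - C = 0$)
$Z{\left(w \right)} = 67 + 16 w + 16 \sqrt{2}$ ($Z{\left(w \right)} = 3 - \left(-16 + 0\right) \left(\left(4 + \sqrt{2}\right) + w\right) = 3 - - 16 \left(4 + w + \sqrt{2}\right) = 3 - \left(-64 - 16 w - 16 \sqrt{2}\right) = 3 + \left(64 + 16 w + 16 \sqrt{2}\right) = 67 + 16 w + 16 \sqrt{2}$)
$- Z{\left(D \right)} = - (67 + 16 \cdot 3 + 16 \sqrt{2}) = - (67 + 48 + 16 \sqrt{2}) = - (115 + 16 \sqrt{2}) = -115 - 16 \sqrt{2}$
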